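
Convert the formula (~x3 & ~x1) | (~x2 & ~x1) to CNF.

(~x3 & ~x1) | (~x2 & ~x1)
≡ (~x3 | ~x2) & (~x3 | ~x1) & (~x1 | ~x2) & (~x1 | ~x1)   [distribute | over &]
≡ (~x3 | ~x2) & ~x1   [simplify]

(~x3 | ~x2) & ~x1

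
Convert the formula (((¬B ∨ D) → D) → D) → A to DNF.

(B ∧ ¬D) ∨ A

(((¬B ∨ D) → D) → D) → A
≡ ¬(((¬B ∨ D) → D) → D) ∨ A
≡ ¬(¬((¬B ∨ D) → D) ∨ D) ∨ A
≡ ¬(¬(¬(¬B ∨ D) ∨ D) ∨ D) ∨ A
≡ (¬¬(¬(¬B ∨ D) ∨ D) ∧ ¬D) ∨ A
≡ ((¬(¬B ∨ D) ∨ D) ∧ ¬D) ∨ A
≡ (((¬¬B ∧ ¬D) ∨ D) ∧ ¬D) ∨ A
≡ (((B ∧ ¬D) ∨ D) ∧ ¬D) ∨ A
≡ (B ∧ ¬D ∧ ¬D) ∨ (D ∧ ¬D) ∨ A
≡ (B ∧ ¬D) ∨ A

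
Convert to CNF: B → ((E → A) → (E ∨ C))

¬B ∨ E ∨ C

B → ((E → A) → (E ∨ C))
≡ ¬B ∨ ((E → A) → (E ∨ C))   (eliminate →)
≡ ¬B ∨ ¬(E → A) ∨ E ∨ C   (eliminate →)
≡ ¬B ∨ ¬(¬E ∨ A) ∨ E ∨ C   (eliminate →)
≡ ¬B ∨ (¬¬E ∧ ¬A) ∨ E ∨ C   (De Morgan)
≡ ¬B ∨ (E ∧ ¬A) ∨ E ∨ C   (double negation)
≡ (¬B ∨ E ∨ E ∨ C) ∧ (¬B ∨ ¬A ∨ E ∨ C)   (distribute ∨ over ∧)
≡ ¬B ∨ E ∨ C   (simplify)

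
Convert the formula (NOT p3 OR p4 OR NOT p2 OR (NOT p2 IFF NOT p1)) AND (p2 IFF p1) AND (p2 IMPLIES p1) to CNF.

(NOT p2 OR p1) AND (NOT p1 OR p2)

(NOT p3 OR p4 OR NOT p2 OR (NOT p2 IFF NOT p1)) AND (p2 IFF p1) AND (p2 IMPLIES p1)
≡ (NOT p3 OR p4 OR NOT p2 OR ((NOT p2 IMPLIES NOT p1) AND (NOT p1 IMPLIES NOT p2))) AND (p2 IFF p1) AND (p2 IMPLIES p1)   (eliminate IFF)
≡ (NOT p3 OR p4 OR NOT p2 OR ((NOT NOT p2 OR NOT p1) AND (NOT p1 IMPLIES NOT p2))) AND (p2 IFF p1) AND (p2 IMPLIES p1)   (eliminate IMPLIES)
≡ (NOT p3 OR p4 OR NOT p2 OR ((NOT NOT p2 OR NOT p1) AND (NOT NOT p1 OR NOT p2))) AND (p2 IFF p1) AND (p2 IMPLIES p1)   (eliminate IMPLIES)
≡ (NOT p3 OR p4 OR NOT p2 OR ((NOT NOT p2 OR NOT p1) AND (NOT NOT p1 OR NOT p2))) AND (p2 IMPLIES p1) AND (p1 IMPLIES p2) AND (p2 IMPLIES p1)   (eliminate IFF)
≡ (NOT p3 OR p4 OR NOT p2 OR ((NOT NOT p2 OR NOT p1) AND (NOT NOT p1 OR NOT p2))) AND (NOT p2 OR p1) AND (p1 IMPLIES p2) AND (p2 IMPLIES p1)   (eliminate IMPLIES)
≡ (NOT p3 OR p4 OR NOT p2 OR ((NOT NOT p2 OR NOT p1) AND (NOT NOT p1 OR NOT p2))) AND (NOT p2 OR p1) AND (NOT p1 OR p2) AND (p2 IMPLIES p1)   (eliminate IMPLIES)
≡ (NOT p3 OR p4 OR NOT p2 OR ((NOT NOT p2 OR NOT p1) AND (NOT NOT p1 OR NOT p2))) AND (NOT p2 OR p1) AND (NOT p1 OR p2) AND (NOT p2 OR p1)   (eliminate IMPLIES)
≡ (NOT p3 OR p4 OR NOT p2 OR ((p2 OR NOT p1) AND (NOT NOT p1 OR NOT p2))) AND (NOT p2 OR p1) AND (NOT p1 OR p2) AND (NOT p2 OR p1)   (double negation)
≡ (NOT p3 OR p4 OR NOT p2 OR ((p2 OR NOT p1) AND (p1 OR NOT p2))) AND (NOT p2 OR p1) AND (NOT p1 OR p2) AND (NOT p2 OR p1)   (double negation)
≡ (NOT p3 OR p4 OR NOT p2 OR p2 OR NOT p1) AND (NOT p3 OR p4 OR NOT p2 OR p1 OR NOT p2) AND (NOT p2 OR p1) AND (NOT p1 OR p2) AND (NOT p2 OR p1)   (distribute OR over AND)
≡ (NOT p2 OR p1) AND (NOT p1 OR p2)   (simplify)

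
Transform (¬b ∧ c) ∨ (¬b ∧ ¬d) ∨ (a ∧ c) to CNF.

(¬b ∧ c) ∨ (¬b ∧ ¬d) ∨ (a ∧ c)
= (¬b ∨ ¬b ∨ a) ∧ (¬b ∨ ¬b ∨ c) ∧ (¬b ∨ ¬d ∨ a) ∧ (¬b ∨ ¬d ∨ c) ∧ (c ∨ ¬b ∨ a) ∧ (c ∨ ¬b ∨ c) ∧ (c ∨ ¬d ∨ a) ∧ (c ∨ ¬d ∨ c)   [distribute ∨ over ∧]
= (¬b ∨ a) ∧ (¬b ∨ c) ∧ (c ∨ ¬d)   [simplify]

(¬b ∨ a) ∧ (¬b ∨ c) ∧ (c ∨ ¬d)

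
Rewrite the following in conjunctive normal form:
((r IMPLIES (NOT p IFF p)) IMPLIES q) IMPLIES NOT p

((r IMPLIES (NOT p IFF p)) IMPLIES q) IMPLIES NOT p
≡ NOT ((r IMPLIES (NOT p IFF p)) IMPLIES q) OR NOT p   — eliminate IMPLIES
≡ NOT (NOT (r IMPLIES (NOT p IFF p)) OR q) OR NOT p   — eliminate IMPLIES
≡ NOT (NOT (NOT r OR (NOT p IFF p)) OR q) OR NOT p   — eliminate IMPLIES
≡ NOT (NOT (NOT r OR ((NOT p IMPLIES p) AND (p IMPLIES NOT p))) OR q) OR NOT p   — eliminate IFF
≡ NOT (NOT (NOT r OR ((NOT NOT p OR p) AND (p IMPLIES NOT p))) OR q) OR NOT p   — eliminate IMPLIES
≡ NOT (NOT (NOT r OR ((NOT NOT p OR p) AND (NOT p OR NOT p))) OR q) OR NOT p   — eliminate IMPLIES
≡ (NOT NOT (NOT r OR ((NOT NOT p OR p) AND (NOT p OR NOT p))) AND NOT q) OR NOT p   — De Morgan
≡ ((NOT r OR ((NOT NOT p OR p) AND (NOT p OR NOT p))) AND NOT q) OR NOT p   — double negation
≡ ((NOT r OR ((p OR p) AND (NOT p OR NOT p))) AND NOT q) OR NOT p   — double negation
≡ (NOT r OR p OR p OR NOT p) AND (NOT r OR NOT p OR NOT p OR NOT p) AND (NOT q OR NOT p)   — distribute OR over AND
≡ (NOT r OR NOT p) AND (NOT q OR NOT p)   — simplify

(NOT r OR NOT p) AND (NOT q OR NOT p)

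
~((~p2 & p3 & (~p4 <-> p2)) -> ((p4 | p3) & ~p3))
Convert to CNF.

~((~p2 & p3 & (~p4 <-> p2)) -> ((p4 | p3) & ~p3))
= ~(~(~p2 & p3 & (~p4 <-> p2)) | ((p4 | p3) & ~p3))
= ~(~(~p2 & p3 & (~p4 -> p2) & (p2 -> ~p4)) | ((p4 | p3) & ~p3))
= ~(~(~p2 & p3 & (~~p4 | p2) & (p2 -> ~p4)) | ((p4 | p3) & ~p3))
= ~(~(~p2 & p3 & (~~p4 | p2) & (~p2 | ~p4)) | ((p4 | p3) & ~p3))
= ~~(~p2 & p3 & (~~p4 | p2) & (~p2 | ~p4)) & ~((p4 | p3) & ~p3)
= ~p2 & p3 & (~~p4 | p2) & (~p2 | ~p4) & ~((p4 | p3) & ~p3)
= ~p2 & p3 & (p4 | p2) & (~p2 | ~p4) & ~((p4 | p3) & ~p3)
= ~p2 & p3 & (p4 | p2) & (~p2 | ~p4) & (~(p4 | p3) | ~~p3)
= ~p2 & p3 & (p4 | p2) & (~p2 | ~p4) & ((~p4 & ~p3) | ~~p3)
= ~p2 & p3 & (p4 | p2) & (~p2 | ~p4) & ((~p4 & ~p3) | p3)
= ~p2 & p3 & (p4 | p2) & (~p2 | ~p4) & (~p4 | p3) & (~p3 | p3)
= ~p2 & p3 & (p4 | p2)

~p2 & p3 & (p4 | p2)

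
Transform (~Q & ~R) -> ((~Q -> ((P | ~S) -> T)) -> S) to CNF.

(~Q & ~R) -> ((~Q -> ((P | ~S) -> T)) -> S)
≡ ~(~Q & ~R) | ((~Q -> ((P | ~S) -> T)) -> S)   [eliminate ->]
≡ ~(~Q & ~R) | ~(~Q -> ((P | ~S) -> T)) | S   [eliminate ->]
≡ ~(~Q & ~R) | ~(~~Q | ((P | ~S) -> T)) | S   [eliminate ->]
≡ ~(~Q & ~R) | ~(~~Q | ~(P | ~S) | T) | S   [eliminate ->]
≡ ~~Q | ~~R | ~(~~Q | ~(P | ~S) | T) | S   [De Morgan]
≡ Q | ~~R | ~(~~Q | ~(P | ~S) | T) | S   [double negation]
≡ Q | R | ~(~~Q | ~(P | ~S) | T) | S   [double negation]
≡ Q | R | (~~~Q & ~~(P | ~S) & ~T) | S   [De Morgan]
≡ Q | R | (~Q & ~~(P | ~S) & ~T) | S   [double negation]
≡ Q | R | (~Q & (P | ~S) & ~T) | S   [double negation]
≡ (Q | R | ~Q | S) & (Q | R | P | ~S | S) & (Q | R | ~T | S)   [distribute | over &]
≡ Q | R | ~T | S   [simplify]

Q | R | ~T | S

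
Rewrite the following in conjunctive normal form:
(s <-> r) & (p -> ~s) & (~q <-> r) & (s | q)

(~s | r) & (~r | s) & (~p | ~s) & (q | r) & (~r | ~q) & (s | q)

(s <-> r) & (p -> ~s) & (~q <-> r) & (s | q)
≡ (s -> r) & (r -> s) & (p -> ~s) & (~q <-> r) & (s | q)   — eliminate <->
≡ (~s | r) & (r -> s) & (p -> ~s) & (~q <-> r) & (s | q)   — eliminate ->
≡ (~s | r) & (~r | s) & (p -> ~s) & (~q <-> r) & (s | q)   — eliminate ->
≡ (~s | r) & (~r | s) & (~p | ~s) & (~q <-> r) & (s | q)   — eliminate ->
≡ (~s | r) & (~r | s) & (~p | ~s) & (~q -> r) & (r -> ~q) & (s | q)   — eliminate <->
≡ (~s | r) & (~r | s) & (~p | ~s) & (~~q | r) & (r -> ~q) & (s | q)   — eliminate ->
≡ (~s | r) & (~r | s) & (~p | ~s) & (~~q | r) & (~r | ~q) & (s | q)   — eliminate ->
≡ (~s | r) & (~r | s) & (~p | ~s) & (q | r) & (~r | ~q) & (s | q)   — double negation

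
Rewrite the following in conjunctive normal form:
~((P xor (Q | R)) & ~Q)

(~P | Q | R) & (~R | P | Q)

~((P xor (Q | R)) & ~Q)
⇔ ~((P | Q | R) & ~(P & (Q | R)) & ~Q)   [expand xor]
⇔ ~(P | Q | R) | ~~(P & (Q | R)) | ~~Q   [De Morgan]
⇔ (~P & ~Q & ~R) | ~~(P & (Q | R)) | ~~Q   [De Morgan]
⇔ (~P & ~Q & ~R) | (P & (Q | R)) | ~~Q   [double negation]
⇔ (~P & ~Q & ~R) | (P & (Q | R)) | Q   [double negation]
⇔ (~P | P | Q) & (~P | Q | R | Q) & (~Q | P | Q) & (~Q | Q | R | Q) & (~R | P | Q) & (~R | Q | R | Q)   [distribute | over &]
⇔ (~P | Q | R) & (~R | P | Q)   [simplify]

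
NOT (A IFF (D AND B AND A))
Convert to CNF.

A AND (NOT D OR NOT B OR NOT A)

NOT (A IFF (D AND B AND A))
≡ NOT ((A IMPLIES (D AND B AND A)) AND ((D AND B AND A) IMPLIES A))   [eliminate IFF]
≡ NOT ((NOT A OR (D AND B AND A)) AND ((D AND B AND A) IMPLIES A))   [eliminate IMPLIES]
≡ NOT ((NOT A OR (D AND B AND A)) AND (NOT (D AND B AND A) OR A))   [eliminate IMPLIES]
≡ NOT (NOT A OR (D AND B AND A)) OR NOT (NOT (D AND B AND A) OR A)   [De Morgan]
≡ (NOT NOT A AND NOT (D AND B AND A)) OR NOT (NOT (D AND B AND A) OR A)   [De Morgan]
≡ (A AND NOT (D AND B AND A)) OR NOT (NOT (D AND B AND A) OR A)   [double negation]
≡ (A AND (NOT D OR NOT B OR NOT A)) OR NOT (NOT (D AND B AND A) OR A)   [De Morgan]
≡ (A AND (NOT D OR NOT B OR NOT A)) OR (NOT NOT (D AND B AND A) AND NOT A)   [De Morgan]
≡ (A AND (NOT D OR NOT B OR NOT A)) OR (D AND B AND A AND NOT A)   [double negation]
≡ (A OR D) AND (A OR B) AND (A OR A) AND (A OR NOT A) AND (NOT D OR NOT B OR NOT A OR D) AND (NOT D OR NOT B OR NOT A OR B) AND (NOT D OR NOT B OR NOT A OR A) AND (NOT D OR NOT B OR NOT A OR NOT A)   [distribute OR over AND]
≡ A AND (NOT D OR NOT B OR NOT A)   [simplify]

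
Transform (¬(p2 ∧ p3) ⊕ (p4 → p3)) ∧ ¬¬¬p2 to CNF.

(¬(p2 ∧ p3) ⊕ (p4 → p3)) ∧ ¬¬¬p2
≡ (¬(p2 ∧ p3) ∨ (p4 → p3)) ∧ ¬(¬(p2 ∧ p3) ∧ (p4 → p3)) ∧ ¬¬¬p2   — expand ⊕
≡ (¬(p2 ∧ p3) ∨ ¬p4 ∨ p3) ∧ ¬(¬(p2 ∧ p3) ∧ (p4 → p3)) ∧ ¬¬¬p2   — eliminate →
≡ (¬(p2 ∧ p3) ∨ ¬p4 ∨ p3) ∧ ¬(¬(p2 ∧ p3) ∧ (¬p4 ∨ p3)) ∧ ¬¬¬p2   — eliminate →
≡ (¬p2 ∨ ¬p3 ∨ ¬p4 ∨ p3) ∧ ¬(¬(p2 ∧ p3) ∧ (¬p4 ∨ p3)) ∧ ¬¬¬p2   — De Morgan
≡ (¬p2 ∨ ¬p3 ∨ ¬p4 ∨ p3) ∧ (¬¬(p2 ∧ p3) ∨ ¬(¬p4 ∨ p3)) ∧ ¬¬¬p2   — De Morgan
≡ (¬p2 ∨ ¬p3 ∨ ¬p4 ∨ p3) ∧ ((p2 ∧ p3) ∨ ¬(¬p4 ∨ p3)) ∧ ¬¬¬p2   — double negation
≡ (¬p2 ∨ ¬p3 ∨ ¬p4 ∨ p3) ∧ ((p2 ∧ p3) ∨ (¬¬p4 ∧ ¬p3)) ∧ ¬¬¬p2   — De Morgan
≡ (¬p2 ∨ ¬p3 ∨ ¬p4 ∨ p3) ∧ ((p2 ∧ p3) ∨ (p4 ∧ ¬p3)) ∧ ¬¬¬p2   — double negation
≡ (¬p2 ∨ ¬p3 ∨ ¬p4 ∨ p3) ∧ ((p2 ∧ p3) ∨ (p4 ∧ ¬p3)) ∧ ¬p2   — double negation
≡ (¬p2 ∨ ¬p3 ∨ ¬p4 ∨ p3) ∧ (p2 ∨ p4) ∧ (p2 ∨ ¬p3) ∧ (p3 ∨ p4) ∧ (p3 ∨ ¬p3) ∧ ¬p2   — distribute ∨ over ∧
≡ (p2 ∨ p4) ∧ (p2 ∨ ¬p3) ∧ (p3 ∨ p4) ∧ ¬p2   — simplify

(p2 ∨ p4) ∧ (p2 ∨ ¬p3) ∧ (p3 ∨ p4) ∧ ¬p2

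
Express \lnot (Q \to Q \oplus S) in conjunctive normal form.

\lnot (Q \to Q \oplus S)
⇔ \lnot (\lnot Q \lor (Q \oplus S))
⇔ \lnot (\lnot Q \lor (Q \lor S) \land \lnot (Q \land S))
⇔ \lnot \lnot Q \land \lnot ((Q \lor S) \land \lnot (Q \land S))
⇔ Q \land \lnot ((Q \lor S) \land \lnot (Q \land S))
⇔ Q \land (\lnot (Q \lor S) \lor \lnot \lnot (Q \land S))
⇔ Q \land (\lnot Q \land \lnot S \lor \lnot \lnot (Q \land S))
⇔ Q \land (\lnot Q \land \lnot S \lor Q \land S)
⇔ Q \land (\lnot Q \lor Q) \land (\lnot Q \lor S) \land (\lnot S \lor Q) \land (\lnot S \lor S)
⇔ Q \land (\lnot Q \lor S)

Q \land (\lnot Q \lor S)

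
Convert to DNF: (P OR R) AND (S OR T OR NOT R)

(P OR R) AND (S OR T OR NOT R)
≡ (P AND S) OR (P AND T) OR (P AND NOT R) OR (R AND S) OR (R AND T) OR (R AND NOT R)   [distribute AND over OR]
≡ (P AND S) OR (P AND T) OR (P AND NOT R) OR (R AND S) OR (R AND T)   [simplify]

(P AND S) OR (P AND T) OR (P AND NOT R) OR (R AND S) OR (R AND T)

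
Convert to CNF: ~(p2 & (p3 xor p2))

~p2 | p3

~(p2 & (p3 xor p2))
⇔ ~(p2 & (p3 | p2) & ~(p3 & p2))   [expand xor]
⇔ ~p2 | ~(p3 | p2) | ~~(p3 & p2)   [De Morgan]
⇔ ~p2 | (~p3 & ~p2) | ~~(p3 & p2)   [De Morgan]
⇔ ~p2 | (~p3 & ~p2) | (p3 & p2)   [double negation]
⇔ (~p2 | ~p3 | p3) & (~p2 | ~p3 | p2) & (~p2 | ~p2 | p3) & (~p2 | ~p2 | p2)   [distribute | over &]
⇔ ~p2 | p3   [simplify]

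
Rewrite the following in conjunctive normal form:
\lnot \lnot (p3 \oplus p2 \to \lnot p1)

(\lnot p3 \lor p2 \lor \lnot p1) \land (\lnot p2 \lor p3 \lor \lnot p1)

\lnot \lnot (p3 \oplus p2 \to \lnot p1)
= \lnot \lnot (\lnot (p3 \oplus p2) \lor \lnot p1)
= \lnot \lnot (\lnot ((p3 \lor p2) \land \lnot (p3 \land p2)) \lor \lnot p1)
= \lnot ((p3 \lor p2) \land \lnot (p3 \land p2)) \lor \lnot p1
= \lnot (p3 \lor p2) \lor \lnot \lnot (p3 \land p2) \lor \lnot p1
= \lnot p3 \land \lnot p2 \lor \lnot \lnot (p3 \land p2) \lor \lnot p1
= \lnot p3 \land \lnot p2 \lor p3 \land p2 \lor \lnot p1
= (\lnot p3 \lor p3 \lor \lnot p1) \land (\lnot p3 \lor p2 \lor \lnot p1) \land (\lnot p2 \lor p3 \lor \lnot p1) \land (\lnot p2 \lor p2 \lor \lnot p1)
= (\lnot p3 \lor p2 \lor \lnot p1) \land (\lnot p2 \lor p3 \lor \lnot p1)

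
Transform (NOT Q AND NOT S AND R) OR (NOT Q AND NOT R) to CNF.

(NOT Q AND NOT S AND R) OR (NOT Q AND NOT R)
≡ (NOT Q OR NOT Q) AND (NOT Q OR NOT R) AND (NOT S OR NOT Q) AND (NOT S OR NOT R) AND (R OR NOT Q) AND (R OR NOT R)   [distribute OR over AND]
≡ NOT Q AND (NOT S OR NOT R)   [simplify]

NOT Q AND (NOT S OR NOT R)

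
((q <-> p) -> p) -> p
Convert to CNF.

((q <-> p) -> p) -> p
≡ ~((q <-> p) -> p) | p   (eliminate ->)
≡ ~(~(q <-> p) | p) | p   (eliminate ->)
≡ ~(~((q -> p) & (p -> q)) | p) | p   (eliminate <->)
≡ ~(~((~q | p) & (p -> q)) | p) | p   (eliminate ->)
≡ ~(~((~q | p) & (~p | q)) | p) | p   (eliminate ->)
≡ (~~((~q | p) & (~p | q)) & ~p) | p   (De Morgan)
≡ ((~q | p) & (~p | q) & ~p) | p   (double negation)
≡ (~q | p | p) & (~p | q | p) & (~p | p)   (distribute | over &)
≡ ~q | p   (simplify)

~q | p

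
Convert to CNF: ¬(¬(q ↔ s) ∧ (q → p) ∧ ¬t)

(¬q ∨ s ∨ ¬p ∨ t) ∧ (¬s ∨ q ∨ t)

¬(¬(q ↔ s) ∧ (q → p) ∧ ¬t)
≡ ¬(¬((q → s) ∧ (s → q)) ∧ (q → p) ∧ ¬t)   [eliminate ↔]
≡ ¬(¬((¬q ∨ s) ∧ (s → q)) ∧ (q → p) ∧ ¬t)   [eliminate →]
≡ ¬(¬((¬q ∨ s) ∧ (¬s ∨ q)) ∧ (q → p) ∧ ¬t)   [eliminate →]
≡ ¬(¬((¬q ∨ s) ∧ (¬s ∨ q)) ∧ (¬q ∨ p) ∧ ¬t)   [eliminate →]
≡ ¬¬((¬q ∨ s) ∧ (¬s ∨ q)) ∨ ¬(¬q ∨ p) ∨ ¬¬t   [De Morgan]
≡ ((¬q ∨ s) ∧ (¬s ∨ q)) ∨ ¬(¬q ∨ p) ∨ ¬¬t   [double negation]
≡ ((¬q ∨ s) ∧ (¬s ∨ q)) ∨ (¬¬q ∧ ¬p) ∨ ¬¬t   [De Morgan]
≡ ((¬q ∨ s) ∧ (¬s ∨ q)) ∨ (q ∧ ¬p) ∨ ¬¬t   [double negation]
≡ ((¬q ∨ s) ∧ (¬s ∨ q)) ∨ (q ∧ ¬p) ∨ t   [double negation]
≡ (¬q ∨ s ∨ q ∨ t) ∧ (¬q ∨ s ∨ ¬p ∨ t) ∧ (¬s ∨ q ∨ q ∨ t) ∧ (¬s ∨ q ∨ ¬p ∨ t)   [distribute ∨ over ∧]
≡ (¬q ∨ s ∨ ¬p ∨ t) ∧ (¬s ∨ q ∨ t)   [simplify]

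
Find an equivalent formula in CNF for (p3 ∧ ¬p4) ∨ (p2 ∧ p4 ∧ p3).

(p3 ∧ ¬p4) ∨ (p2 ∧ p4 ∧ p3)
= (p3 ∨ p2) ∧ (p3 ∨ p4) ∧ (p3 ∨ p3) ∧ (¬p4 ∨ p2) ∧ (¬p4 ∨ p4) ∧ (¬p4 ∨ p3)   [distribute ∨ over ∧]
= p3 ∧ (¬p4 ∨ p2)   [simplify]

p3 ∧ (¬p4 ∨ p2)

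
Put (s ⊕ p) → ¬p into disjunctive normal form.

(p ∧ s) ∨ ¬p

(s ⊕ p) → ¬p
≡ ¬(s ⊕ p) ∨ ¬p   [eliminate →]
≡ ¬((s ∧ ¬p) ∨ (¬s ∧ p)) ∨ ¬p   [expand ⊕]
≡ (¬(s ∧ ¬p) ∧ ¬(¬s ∧ p)) ∨ ¬p   [De Morgan]
≡ ((¬s ∨ ¬¬p) ∧ ¬(¬s ∧ p)) ∨ ¬p   [De Morgan]
≡ ((¬s ∨ p) ∧ ¬(¬s ∧ p)) ∨ ¬p   [double negation]
≡ ((¬s ∨ p) ∧ (¬¬s ∨ ¬p)) ∨ ¬p   [De Morgan]
≡ ((¬s ∨ p) ∧ (s ∨ ¬p)) ∨ ¬p   [double negation]
≡ (¬s ∧ s) ∨ (¬s ∧ ¬p) ∨ (p ∧ s) ∨ (p ∧ ¬p) ∨ ¬p   [distribute ∧ over ∨]
≡ (p ∧ s) ∨ ¬p   [simplify]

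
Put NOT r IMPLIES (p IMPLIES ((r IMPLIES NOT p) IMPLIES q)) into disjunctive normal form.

NOT r IMPLIES (p IMPLIES ((r IMPLIES NOT p) IMPLIES q))
= NOT NOT r OR (p IMPLIES ((r IMPLIES NOT p) IMPLIES q))
= NOT NOT r OR NOT p OR ((r IMPLIES NOT p) IMPLIES q)
= NOT NOT r OR NOT p OR NOT (r IMPLIES NOT p) OR q
= NOT NOT r OR NOT p OR NOT (NOT r OR NOT p) OR q
= r OR NOT p OR NOT (NOT r OR NOT p) OR q
= r OR NOT p OR (NOT NOT r AND NOT NOT p) OR q
= r OR NOT p OR (r AND NOT NOT p) OR q
= r OR NOT p OR (r AND p) OR q
= r OR NOT p OR q

r OR NOT p OR q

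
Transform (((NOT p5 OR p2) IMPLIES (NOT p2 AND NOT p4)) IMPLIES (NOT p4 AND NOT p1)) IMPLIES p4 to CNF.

(NOT p2 OR p4) AND (p4 OR p1)

(((NOT p5 OR p2) IMPLIES (NOT p2 AND NOT p4)) IMPLIES (NOT p4 AND NOT p1)) IMPLIES p4
⇔ NOT (((NOT p5 OR p2) IMPLIES (NOT p2 AND NOT p4)) IMPLIES (NOT p4 AND NOT p1)) OR p4   [eliminate IMPLIES]
⇔ NOT (NOT ((NOT p5 OR p2) IMPLIES (NOT p2 AND NOT p4)) OR (NOT p4 AND NOT p1)) OR p4   [eliminate IMPLIES]
⇔ NOT (NOT (NOT (NOT p5 OR p2) OR (NOT p2 AND NOT p4)) OR (NOT p4 AND NOT p1)) OR p4   [eliminate IMPLIES]
⇔ (NOT NOT (NOT (NOT p5 OR p2) OR (NOT p2 AND NOT p4)) AND NOT (NOT p4 AND NOT p1)) OR p4   [De Morgan]
⇔ ((NOT (NOT p5 OR p2) OR (NOT p2 AND NOT p4)) AND NOT (NOT p4 AND NOT p1)) OR p4   [double negation]
⇔ (((NOT NOT p5 AND NOT p2) OR (NOT p2 AND NOT p4)) AND NOT (NOT p4 AND NOT p1)) OR p4   [De Morgan]
⇔ (((p5 AND NOT p2) OR (NOT p2 AND NOT p4)) AND NOT (NOT p4 AND NOT p1)) OR p4   [double negation]
⇔ (((p5 AND NOT p2) OR (NOT p2 AND NOT p4)) AND (NOT NOT p4 OR NOT NOT p1)) OR p4   [De Morgan]
⇔ (((p5 AND NOT p2) OR (NOT p2 AND NOT p4)) AND (p4 OR NOT NOT p1)) OR p4   [double negation]
⇔ (((p5 AND NOT p2) OR (NOT p2 AND NOT p4)) AND (p4 OR p1)) OR p4   [double negation]
⇔ (p5 OR NOT p2 OR p4) AND (p5 OR NOT p4 OR p4) AND (NOT p2 OR NOT p2 OR p4) AND (NOT p2 OR NOT p4 OR p4) AND (p4 OR p1 OR p4)   [distribute OR over AND]
⇔ (NOT p2 OR p4) AND (p4 OR p1)   [simplify]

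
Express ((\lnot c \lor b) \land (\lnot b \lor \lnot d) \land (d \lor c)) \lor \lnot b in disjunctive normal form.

((\lnot c \lor b) \land (\lnot b \lor \lnot d) \land (d \lor c)) \lor \lnot b
⇔ (\lnot c \land \lnot b \land d) \lor (\lnot c \land \lnot b \land c) \lor (\lnot c \land \lnot d \land d) \lor (\lnot c \land \lnot d \land c) \lor (b \land \lnot b \land d) \lor (b \land \lnot b \land c) \lor (b \land \lnot d \land d) \lor (b \land \lnot d \land c) \lor \lnot b   (distribute \land over \lor)
⇔ (b \land \lnot d \land c) \lor \lnot b   (simplify)

(b \land \lnot d \land c) \lor \lnot b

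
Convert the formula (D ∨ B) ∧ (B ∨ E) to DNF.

(D ∨ B) ∧ (B ∨ E)
≡ D ∧ B ∨ D ∧ E ∨ B ∧ B ∨ B ∧ E   — distribute ∧ over ∨
≡ D ∧ E ∨ B   — simplify

D ∧ E ∨ B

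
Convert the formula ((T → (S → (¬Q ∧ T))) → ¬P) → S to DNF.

(¬T ∧ P) ∨ (¬S ∧ P) ∨ (¬Q ∧ T ∧ P) ∨ S

((T → (S → (¬Q ∧ T))) → ¬P) → S
⇔ ¬((T → (S → (¬Q ∧ T))) → ¬P) ∨ S   (eliminate →)
⇔ ¬(¬(T → (S → (¬Q ∧ T))) ∨ ¬P) ∨ S   (eliminate →)
⇔ ¬(¬(¬T ∨ (S → (¬Q ∧ T))) ∨ ¬P) ∨ S   (eliminate →)
⇔ ¬(¬(¬T ∨ ¬S ∨ (¬Q ∧ T)) ∨ ¬P) ∨ S   (eliminate →)
⇔ (¬¬(¬T ∨ ¬S ∨ (¬Q ∧ T)) ∧ ¬¬P) ∨ S   (De Morgan)
⇔ ((¬T ∨ ¬S ∨ (¬Q ∧ T)) ∧ ¬¬P) ∨ S   (double negation)
⇔ ((¬T ∨ ¬S ∨ (¬Q ∧ T)) ∧ P) ∨ S   (double negation)
⇔ (¬T ∧ P) ∨ (¬S ∧ P) ∨ (¬Q ∧ T ∧ P) ∨ S   (distribute ∧ over ∨)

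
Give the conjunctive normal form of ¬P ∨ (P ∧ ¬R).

¬P ∨ (P ∧ ¬R)
≡ (¬P ∨ P) ∧ (¬P ∨ ¬R)   [distribute ∨ over ∧]
≡ ¬P ∨ ¬R   [simplify]

¬P ∨ ¬R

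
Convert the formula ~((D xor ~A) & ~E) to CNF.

~((D xor ~A) & ~E)
≡ ~((D | ~A) & ~(D & ~A) & ~E)   [expand xor]
≡ ~(D | ~A) | ~~(D & ~A) | ~~E   [De Morgan]
≡ (~D & ~~A) | ~~(D & ~A) | ~~E   [De Morgan]
≡ (~D & A) | ~~(D & ~A) | ~~E   [double negation]
≡ (~D & A) | (D & ~A) | ~~E   [double negation]
≡ (~D & A) | (D & ~A) | E   [double negation]
≡ (~D | D | E) & (~D | ~A | E) & (A | D | E) & (A | ~A | E)   [distribute | over &]
≡ (~D | ~A | E) & (A | D | E)   [simplify]

(~D | ~A | E) & (A | D | E)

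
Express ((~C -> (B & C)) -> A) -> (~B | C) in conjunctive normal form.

((~C -> (B & C)) -> A) -> (~B | C)
= ~((~C -> (B & C)) -> A) | ~B | C
= ~(~(~C -> (B & C)) | A) | ~B | C
= ~(~(~~C | (B & C)) | A) | ~B | C
= (~~(~~C | (B & C)) & ~A) | ~B | C
= ((~~C | (B & C)) & ~A) | ~B | C
= ((C | (B & C)) & ~A) | ~B | C
= (C | B | ~B | C) & (C | C | ~B | C) & (~A | ~B | C)
= C | ~B

C | ~B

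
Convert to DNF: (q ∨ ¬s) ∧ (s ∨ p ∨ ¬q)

(q ∧ s) ∨ (q ∧ p) ∨ (¬s ∧ p) ∨ (¬s ∧ ¬q)

(q ∨ ¬s) ∧ (s ∨ p ∨ ¬q)
⇔ (q ∧ s) ∨ (q ∧ p) ∨ (q ∧ ¬q) ∨ (¬s ∧ s) ∨ (¬s ∧ p) ∨ (¬s ∧ ¬q)   — distribute ∧ over ∨
⇔ (q ∧ s) ∨ (q ∧ p) ∨ (¬s ∧ p) ∨ (¬s ∧ ¬q)   — simplify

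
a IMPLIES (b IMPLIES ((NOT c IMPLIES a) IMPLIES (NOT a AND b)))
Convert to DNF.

a IMPLIES (b IMPLIES ((NOT c IMPLIES a) IMPLIES (NOT a AND b)))
⇔ NOT a OR (b IMPLIES ((NOT c IMPLIES a) IMPLIES (NOT a AND b)))   (eliminate IMPLIES)
⇔ NOT a OR NOT b OR ((NOT c IMPLIES a) IMPLIES (NOT a AND b))   (eliminate IMPLIES)
⇔ NOT a OR NOT b OR NOT (NOT c IMPLIES a) OR (NOT a AND b)   (eliminate IMPLIES)
⇔ NOT a OR NOT b OR NOT (NOT NOT c OR a) OR (NOT a AND b)   (eliminate IMPLIES)
⇔ NOT a OR NOT b OR (NOT NOT NOT c AND NOT a) OR (NOT a AND b)   (De Morgan)
⇔ NOT a OR NOT b OR (NOT c AND NOT a) OR (NOT a AND b)   (double negation)
⇔ NOT a OR NOT b   (simplify)

NOT a OR NOT b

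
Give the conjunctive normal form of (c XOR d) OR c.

c OR d

(c XOR d) OR c
⇔ ((c OR d) AND NOT (c AND d)) OR c   [expand XOR]
⇔ ((c OR d) AND (NOT c OR NOT d)) OR c   [De Morgan]
⇔ (c OR d OR c) AND (NOT c OR NOT d OR c)   [distribute OR over AND]
⇔ c OR d   [simplify]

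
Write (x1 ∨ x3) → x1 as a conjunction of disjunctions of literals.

(x1 ∨ x3) → x1
≡ ¬(x1 ∨ x3) ∨ x1
≡ (¬x1 ∧ ¬x3) ∨ x1
≡ (¬x1 ∨ x1) ∧ (¬x3 ∨ x1)
≡ ¬x3 ∨ x1

¬x3 ∨ x1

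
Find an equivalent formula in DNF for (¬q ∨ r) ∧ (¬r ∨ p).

(¬q ∨ r) ∧ (¬r ∨ p)
≡ (¬q ∧ ¬r) ∨ (¬q ∧ p) ∨ (r ∧ ¬r) ∨ (r ∧ p)   [distribute ∧ over ∨]
≡ (¬q ∧ ¬r) ∨ (¬q ∧ p) ∨ (r ∧ p)   [simplify]

(¬q ∧ ¬r) ∨ (¬q ∧ p) ∨ (r ∧ p)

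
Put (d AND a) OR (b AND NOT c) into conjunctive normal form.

(d OR b) AND (d OR NOT c) AND (a OR b) AND (a OR NOT c)

(d AND a) OR (b AND NOT c)
≡ (d OR b) AND (d OR NOT c) AND (a OR b) AND (a OR NOT c)   — distribute OR over AND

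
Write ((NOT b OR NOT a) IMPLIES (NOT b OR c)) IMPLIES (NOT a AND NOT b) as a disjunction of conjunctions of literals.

(NOT a AND b AND NOT c) OR (NOT a AND NOT b)

((NOT b OR NOT a) IMPLIES (NOT b OR c)) IMPLIES (NOT a AND NOT b)
= NOT ((NOT b OR NOT a) IMPLIES (NOT b OR c)) OR (NOT a AND NOT b)   [eliminate IMPLIES]
= NOT (NOT (NOT b OR NOT a) OR NOT b OR c) OR (NOT a AND NOT b)   [eliminate IMPLIES]
= (NOT NOT (NOT b OR NOT a) AND NOT NOT b AND NOT c) OR (NOT a AND NOT b)   [De Morgan]
= ((NOT b OR NOT a) AND NOT NOT b AND NOT c) OR (NOT a AND NOT b)   [double negation]
= ((NOT b OR NOT a) AND b AND NOT c) OR (NOT a AND NOT b)   [double negation]
= (NOT b AND b AND NOT c) OR (NOT a AND b AND NOT c) OR (NOT a AND NOT b)   [distribute AND over OR]
= (NOT a AND b AND NOT c) OR (NOT a AND NOT b)   [simplify]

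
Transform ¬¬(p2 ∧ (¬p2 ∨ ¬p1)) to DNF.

p2 ∧ ¬p1

¬¬(p2 ∧ (¬p2 ∨ ¬p1))
⇔ p2 ∧ (¬p2 ∨ ¬p1)   — double negation
⇔ (p2 ∧ ¬p2) ∨ (p2 ∧ ¬p1)   — distribute ∧ over ∨
⇔ p2 ∧ ¬p1   — simplify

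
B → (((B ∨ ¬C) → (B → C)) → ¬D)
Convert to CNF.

¬B ∨ ¬C ∨ ¬D

B → (((B ∨ ¬C) → (B → C)) → ¬D)
≡ ¬B ∨ (((B ∨ ¬C) → (B → C)) → ¬D)   (eliminate →)
≡ ¬B ∨ ¬((B ∨ ¬C) → (B → C)) ∨ ¬D   (eliminate →)
≡ ¬B ∨ ¬(¬(B ∨ ¬C) ∨ (B → C)) ∨ ¬D   (eliminate →)
≡ ¬B ∨ ¬(¬(B ∨ ¬C) ∨ ¬B ∨ C) ∨ ¬D   (eliminate →)
≡ ¬B ∨ (¬¬(B ∨ ¬C) ∧ ¬¬B ∧ ¬C) ∨ ¬D   (De Morgan)
≡ ¬B ∨ ((B ∨ ¬C) ∧ ¬¬B ∧ ¬C) ∨ ¬D   (double negation)
≡ ¬B ∨ ((B ∨ ¬C) ∧ B ∧ ¬C) ∨ ¬D   (double negation)
≡ (¬B ∨ B ∨ ¬C ∨ ¬D) ∧ (¬B ∨ B ∨ ¬D) ∧ (¬B ∨ ¬C ∨ ¬D)   (distribute ∨ over ∧)
≡ ¬B ∨ ¬C ∨ ¬D   (simplify)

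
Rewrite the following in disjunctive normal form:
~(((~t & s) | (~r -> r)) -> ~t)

~(((~t & s) | (~r -> r)) -> ~t)
≡ ~(~((~t & s) | (~r -> r)) | ~t)   — eliminate ->
≡ ~(~((~t & s) | ~~r | r) | ~t)   — eliminate ->
≡ ~~((~t & s) | ~~r | r) & ~~t   — De Morgan
≡ ((~t & s) | ~~r | r) & ~~t   — double negation
≡ ((~t & s) | r | r) & ~~t   — double negation
≡ ((~t & s) | r | r) & t   — double negation
≡ (~t & s & t) | (r & t) | (r & t)   — distribute & over |
≡ r & t   — simplify

r & t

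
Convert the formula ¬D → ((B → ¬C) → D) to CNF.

¬D → ((B → ¬C) → D)
≡ ¬¬D ∨ ((B → ¬C) → D)   [eliminate →]
≡ ¬¬D ∨ ¬(B → ¬C) ∨ D   [eliminate →]
≡ ¬¬D ∨ ¬(¬B ∨ ¬C) ∨ D   [eliminate →]
≡ D ∨ ¬(¬B ∨ ¬C) ∨ D   [double negation]
≡ D ∨ (¬¬B ∧ ¬¬C) ∨ D   [De Morgan]
≡ D ∨ (B ∧ ¬¬C) ∨ D   [double negation]
≡ D ∨ (B ∧ C) ∨ D   [double negation]
≡ (D ∨ B ∨ D) ∧ (D ∨ C ∨ D)   [distribute ∨ over ∧]
≡ (D ∨ B) ∧ (D ∨ C)   [simplify]

(D ∨ B) ∧ (D ∨ C)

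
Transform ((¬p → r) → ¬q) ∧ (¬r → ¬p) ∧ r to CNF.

((¬p → r) → ¬q) ∧ (¬r → ¬p) ∧ r
⇔ (¬(¬p → r) ∨ ¬q) ∧ (¬r → ¬p) ∧ r   [eliminate →]
⇔ (¬(¬¬p ∨ r) ∨ ¬q) ∧ (¬r → ¬p) ∧ r   [eliminate →]
⇔ (¬(¬¬p ∨ r) ∨ ¬q) ∧ (¬¬r ∨ ¬p) ∧ r   [eliminate →]
⇔ ((¬¬¬p ∧ ¬r) ∨ ¬q) ∧ (¬¬r ∨ ¬p) ∧ r   [De Morgan]
⇔ ((¬p ∧ ¬r) ∨ ¬q) ∧ (¬¬r ∨ ¬p) ∧ r   [double negation]
⇔ ((¬p ∧ ¬r) ∨ ¬q) ∧ (r ∨ ¬p) ∧ r   [double negation]
⇔ (¬p ∨ ¬q) ∧ (¬r ∨ ¬q) ∧ (r ∨ ¬p) ∧ r   [distribute ∨ over ∧]
⇔ (¬p ∨ ¬q) ∧ (¬r ∨ ¬q) ∧ r   [simplify]

(¬p ∨ ¬q) ∧ (¬r ∨ ¬q) ∧ r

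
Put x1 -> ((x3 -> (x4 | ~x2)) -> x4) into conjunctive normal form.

(~x1 | x3 | x4) & (~x1 | x2 | x4)

x1 -> ((x3 -> (x4 | ~x2)) -> x4)
= ~x1 | ((x3 -> (x4 | ~x2)) -> x4)
= ~x1 | ~(x3 -> (x4 | ~x2)) | x4
= ~x1 | ~(~x3 | x4 | ~x2) | x4
= ~x1 | (~~x3 & ~x4 & ~~x2) | x4
= ~x1 | (x3 & ~x4 & ~~x2) | x4
= ~x1 | (x3 & ~x4 & x2) | x4
= (~x1 | x3 | x4) & (~x1 | ~x4 | x4) & (~x1 | x2 | x4)
= (~x1 | x3 | x4) & (~x1 | x2 | x4)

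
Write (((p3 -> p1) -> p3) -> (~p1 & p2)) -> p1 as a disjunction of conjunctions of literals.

(((p3 -> p1) -> p3) -> (~p1 & p2)) -> p1
= ~(((p3 -> p1) -> p3) -> (~p1 & p2)) | p1   [eliminate ->]
= ~(~((p3 -> p1) -> p3) | (~p1 & p2)) | p1   [eliminate ->]
= ~(~(~(p3 -> p1) | p3) | (~p1 & p2)) | p1   [eliminate ->]
= ~(~(~(~p3 | p1) | p3) | (~p1 & p2)) | p1   [eliminate ->]
= (~~(~(~p3 | p1) | p3) & ~(~p1 & p2)) | p1   [De Morgan]
= ((~(~p3 | p1) | p3) & ~(~p1 & p2)) | p1   [double negation]
= (((~~p3 & ~p1) | p3) & ~(~p1 & p2)) | p1   [De Morgan]
= (((p3 & ~p1) | p3) & ~(~p1 & p2)) | p1   [double negation]
= (((p3 & ~p1) | p3) & (~~p1 | ~p2)) | p1   [De Morgan]
= (((p3 & ~p1) | p3) & (p1 | ~p2)) | p1   [double negation]
= (p3 & ~p1 & p1) | (p3 & ~p1 & ~p2) | (p3 & p1) | (p3 & ~p2) | p1   [distribute & over |]
= (p3 & ~p2) | p1   [simplify]

(p3 & ~p2) | p1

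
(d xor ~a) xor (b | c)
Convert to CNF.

(d | ~a | b | c) & (~d | a | b | c) & (~d | ~a | ~b) & (~d | ~a | ~c) & (a | d | ~b) & (a | d | ~c)

(d xor ~a) xor (b | c)
≡ ((d xor ~a) | b | c) & ~((d xor ~a) & (b | c))   (expand xor)
≡ (((d | ~a) & ~(d & ~a)) | b | c) & ~((d xor ~a) & (b | c))   (expand xor)
≡ (((d | ~a) & ~(d & ~a)) | b | c) & ~((d | ~a) & ~(d & ~a) & (b | c))   (expand xor)
≡ (((d | ~a) & (~d | ~~a)) | b | c) & ~((d | ~a) & ~(d & ~a) & (b | c))   (De Morgan)
≡ (((d | ~a) & (~d | a)) | b | c) & ~((d | ~a) & ~(d & ~a) & (b | c))   (double negation)
≡ (((d | ~a) & (~d | a)) | b | c) & (~(d | ~a) | ~~(d & ~a) | ~(b | c))   (De Morgan)
≡ (((d | ~a) & (~d | a)) | b | c) & ((~d & ~~a) | ~~(d & ~a) | ~(b | c))   (De Morgan)
≡ (((d | ~a) & (~d | a)) | b | c) & ((~d & a) | ~~(d & ~a) | ~(b | c))   (double negation)
≡ (((d | ~a) & (~d | a)) | b | c) & ((~d & a) | (d & ~a) | ~(b | c))   (double negation)
≡ (((d | ~a) & (~d | a)) | b | c) & ((~d & a) | (d & ~a) | (~b & ~c))   (De Morgan)
≡ (d | ~a | b | c) & (~d | a | b | c) & (~d | d | ~b) & (~d | d | ~c) & (~d | ~a | ~b) & (~d | ~a | ~c) & (a | d | ~b) & (a | d | ~c) & (a | ~a | ~b) & (a | ~a | ~c)   (distribute | over &)
≡ (d | ~a | b | c) & (~d | a | b | c) & (~d | ~a | ~b) & (~d | ~a | ~c) & (a | d | ~b) & (a | d | ~c)   (simplify)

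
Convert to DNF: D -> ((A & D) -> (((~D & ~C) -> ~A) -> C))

D -> ((A & D) -> (((~D & ~C) -> ~A) -> C))
⇔ ~D | ((A & D) -> (((~D & ~C) -> ~A) -> C))   — eliminate ->
⇔ ~D | ~(A & D) | (((~D & ~C) -> ~A) -> C)   — eliminate ->
⇔ ~D | ~(A & D) | ~((~D & ~C) -> ~A) | C   — eliminate ->
⇔ ~D | ~(A & D) | ~(~(~D & ~C) | ~A) | C   — eliminate ->
⇔ ~D | ~A | ~D | ~(~(~D & ~C) | ~A) | C   — De Morgan
⇔ ~D | ~A | ~D | (~~(~D & ~C) & ~~A) | C   — De Morgan
⇔ ~D | ~A | ~D | (~D & ~C & ~~A) | C   — double negation
⇔ ~D | ~A | ~D | (~D & ~C & A) | C   — double negation
⇔ ~D | ~A | C   — simplify

~D | ~A | C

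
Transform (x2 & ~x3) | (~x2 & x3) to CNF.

(x2 & ~x3) | (~x2 & x3)
⇔ (x2 | ~x2) & (x2 | x3) & (~x3 | ~x2) & (~x3 | x3)   [distribute | over &]
⇔ (x2 | x3) & (~x3 | ~x2)   [simplify]

(x2 | x3) & (~x3 | ~x2)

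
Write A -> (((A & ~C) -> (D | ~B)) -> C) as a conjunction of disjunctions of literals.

(~A | ~D | C) & (~A | B | C)

A -> (((A & ~C) -> (D | ~B)) -> C)
≡ ~A | (((A & ~C) -> (D | ~B)) -> C)   [eliminate ->]
≡ ~A | ~((A & ~C) -> (D | ~B)) | C   [eliminate ->]
≡ ~A | ~(~(A & ~C) | D | ~B) | C   [eliminate ->]
≡ ~A | (~~(A & ~C) & ~D & ~~B) | C   [De Morgan]
≡ ~A | (A & ~C & ~D & ~~B) | C   [double negation]
≡ ~A | (A & ~C & ~D & B) | C   [double negation]
≡ (~A | A | C) & (~A | ~C | C) & (~A | ~D | C) & (~A | B | C)   [distribute | over &]
≡ (~A | ~D | C) & (~A | B | C)   [simplify]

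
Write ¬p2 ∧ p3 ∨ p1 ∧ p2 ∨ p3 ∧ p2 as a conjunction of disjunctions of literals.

¬p2 ∧ p3 ∨ p1 ∧ p2 ∨ p3 ∧ p2
⇔ (¬p2 ∨ p1 ∨ p3) ∧ (¬p2 ∨ p1 ∨ p2) ∧ (¬p2 ∨ p2 ∨ p3) ∧ (¬p2 ∨ p2 ∨ p2) ∧ (p3 ∨ p1 ∨ p3) ∧ (p3 ∨ p1 ∨ p2) ∧ (p3 ∨ p2 ∨ p3) ∧ (p3 ∨ p2 ∨ p2)   — distribute ∨ over ∧
⇔ (p3 ∨ p1) ∧ (p3 ∨ p2)   — simplify

(p3 ∨ p1) ∧ (p3 ∨ p2)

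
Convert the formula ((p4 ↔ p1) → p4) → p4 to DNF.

((p4 ↔ p1) → p4) → p4
≡ ¬((p4 ↔ p1) → p4) ∨ p4   [eliminate →]
≡ ¬(¬(p4 ↔ p1) ∨ p4) ∨ p4   [eliminate →]
≡ ¬(¬((p4 → p1) ∧ (p1 → p4)) ∨ p4) ∨ p4   [eliminate ↔]
≡ ¬(¬((¬p4 ∨ p1) ∧ (p1 → p4)) ∨ p4) ∨ p4   [eliminate →]
≡ ¬(¬((¬p4 ∨ p1) ∧ (¬p1 ∨ p4)) ∨ p4) ∨ p4   [eliminate →]
≡ (¬¬((¬p4 ∨ p1) ∧ (¬p1 ∨ p4)) ∧ ¬p4) ∨ p4   [De Morgan]
≡ ((¬p4 ∨ p1) ∧ (¬p1 ∨ p4) ∧ ¬p4) ∨ p4   [double negation]
≡ (¬p4 ∧ ¬p1 ∧ ¬p4) ∨ (¬p4 ∧ p4 ∧ ¬p4) ∨ (p1 ∧ ¬p1 ∧ ¬p4) ∨ (p1 ∧ p4 ∧ ¬p4) ∨ p4   [distribute ∧ over ∨]
≡ (¬p4 ∧ ¬p1) ∨ p4   [simplify]

(¬p4 ∧ ¬p1) ∨ p4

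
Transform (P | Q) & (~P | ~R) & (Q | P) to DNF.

(P & ~R) | (Q & ~P) | (Q & ~R)

(P | Q) & (~P | ~R) & (Q | P)
≡ (P & ~P & Q) | (P & ~P & P) | (P & ~R & Q) | (P & ~R & P) | (Q & ~P & Q) | (Q & ~P & P) | (Q & ~R & Q) | (Q & ~R & P)   [distribute & over |]
≡ (P & ~R) | (Q & ~P) | (Q & ~R)   [simplify]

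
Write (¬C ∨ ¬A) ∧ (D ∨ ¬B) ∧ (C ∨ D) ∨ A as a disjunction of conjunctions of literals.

¬C ∧ D ∨ ¬A ∧ D ∨ ¬A ∧ ¬B ∧ C ∨ A

(¬C ∨ ¬A) ∧ (D ∨ ¬B) ∧ (C ∨ D) ∨ A
= ¬C ∧ D ∧ C ∨ ¬C ∧ D ∧ D ∨ ¬C ∧ ¬B ∧ C ∨ ¬C ∧ ¬B ∧ D ∨ ¬A ∧ D ∧ C ∨ ¬A ∧ D ∧ D ∨ ¬A ∧ ¬B ∧ C ∨ ¬A ∧ ¬B ∧ D ∨ A   [distribute ∧ over ∨]
= ¬C ∧ D ∨ ¬A ∧ D ∨ ¬A ∧ ¬B ∧ C ∨ A   [simplify]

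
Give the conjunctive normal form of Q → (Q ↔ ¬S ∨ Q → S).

¬Q ∨ S

Q → (Q ↔ ¬S ∨ Q → S)
= ¬Q ∨ (Q ↔ ¬S ∨ Q → S)   [eliminate →]
= ¬Q ∨ (Q → (¬S ∨ Q → S)) ∧ ((¬S ∨ Q → S) → Q)   [eliminate ↔]
= ¬Q ∨ (¬Q ∨ (¬S ∨ Q → S)) ∧ ((¬S ∨ Q → S) → Q)   [eliminate →]
= ¬Q ∨ (¬Q ∨ ¬(¬S ∨ Q) ∨ S) ∧ ((¬S ∨ Q → S) → Q)   [eliminate →]
= ¬Q ∨ (¬Q ∨ ¬(¬S ∨ Q) ∨ S) ∧ (¬(¬S ∨ Q → S) ∨ Q)   [eliminate →]
= ¬Q ∨ (¬Q ∨ ¬(¬S ∨ Q) ∨ S) ∧ (¬(¬(¬S ∨ Q) ∨ S) ∨ Q)   [eliminate →]
= ¬Q ∨ (¬Q ∨ ¬¬S ∧ ¬Q ∨ S) ∧ (¬(¬(¬S ∨ Q) ∨ S) ∨ Q)   [De Morgan]
= ¬Q ∨ (¬Q ∨ S ∧ ¬Q ∨ S) ∧ (¬(¬(¬S ∨ Q) ∨ S) ∨ Q)   [double negation]
= ¬Q ∨ (¬Q ∨ S ∧ ¬Q ∨ S) ∧ (¬¬(¬S ∨ Q) ∧ ¬S ∨ Q)   [De Morgan]
= ¬Q ∨ (¬Q ∨ S ∧ ¬Q ∨ S) ∧ ((¬S ∨ Q) ∧ ¬S ∨ Q)   [double negation]
= (¬Q ∨ ¬Q ∨ S ∨ S) ∧ (¬Q ∨ ¬Q ∨ ¬Q ∨ S) ∧ (¬Q ∨ ¬S ∨ Q ∨ Q) ∧ (¬Q ∨ ¬S ∨ Q)   [distribute ∨ over ∧]
= ¬Q ∨ S   [simplify]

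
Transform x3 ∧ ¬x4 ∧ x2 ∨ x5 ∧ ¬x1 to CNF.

(x3 ∨ x5) ∧ (x3 ∨ ¬x1) ∧ (¬x4 ∨ x5) ∧ (¬x4 ∨ ¬x1) ∧ (x2 ∨ x5) ∧ (x2 ∨ ¬x1)

x3 ∧ ¬x4 ∧ x2 ∨ x5 ∧ ¬x1
≡ (x3 ∨ x5) ∧ (x3 ∨ ¬x1) ∧ (¬x4 ∨ x5) ∧ (¬x4 ∨ ¬x1) ∧ (x2 ∨ x5) ∧ (x2 ∨ ¬x1)   (distribute ∨ over ∧)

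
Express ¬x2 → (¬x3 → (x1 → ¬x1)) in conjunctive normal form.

¬x2 → (¬x3 → (x1 → ¬x1))
≡ ¬¬x2 ∨ (¬x3 → (x1 → ¬x1))   (eliminate →)
≡ ¬¬x2 ∨ ¬¬x3 ∨ (x1 → ¬x1)   (eliminate →)
≡ ¬¬x2 ∨ ¬¬x3 ∨ ¬x1 ∨ ¬x1   (eliminate →)
≡ x2 ∨ ¬¬x3 ∨ ¬x1 ∨ ¬x1   (double negation)
≡ x2 ∨ x3 ∨ ¬x1 ∨ ¬x1   (double negation)
≡ x2 ∨ x3 ∨ ¬x1   (simplify)

x2 ∨ x3 ∨ ¬x1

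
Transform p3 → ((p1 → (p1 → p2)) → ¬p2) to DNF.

p3 → ((p1 → (p1 → p2)) → ¬p2)
⇔ ¬p3 ∨ ((p1 → (p1 → p2)) → ¬p2)   [eliminate →]
⇔ ¬p3 ∨ ¬(p1 → (p1 → p2)) ∨ ¬p2   [eliminate →]
⇔ ¬p3 ∨ ¬(¬p1 ∨ (p1 → p2)) ∨ ¬p2   [eliminate →]
⇔ ¬p3 ∨ ¬(¬p1 ∨ ¬p1 ∨ p2) ∨ ¬p2   [eliminate →]
⇔ ¬p3 ∨ ¬¬p1 ∧ ¬¬p1 ∧ ¬p2 ∨ ¬p2   [De Morgan]
⇔ ¬p3 ∨ p1 ∧ ¬¬p1 ∧ ¬p2 ∨ ¬p2   [double negation]
⇔ ¬p3 ∨ p1 ∧ p1 ∧ ¬p2 ∨ ¬p2   [double negation]
⇔ ¬p3 ∨ ¬p2   [simplify]

¬p3 ∨ ¬p2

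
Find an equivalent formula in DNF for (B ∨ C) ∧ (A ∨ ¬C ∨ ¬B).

B ∧ A ∨ B ∧ ¬C ∨ C ∧ A ∨ C ∧ ¬B

(B ∨ C) ∧ (A ∨ ¬C ∨ ¬B)
≡ B ∧ A ∨ B ∧ ¬C ∨ B ∧ ¬B ∨ C ∧ A ∨ C ∧ ¬C ∨ C ∧ ¬B   (distribute ∧ over ∨)
≡ B ∧ A ∨ B ∧ ¬C ∨ C ∧ A ∨ C ∧ ¬B   (simplify)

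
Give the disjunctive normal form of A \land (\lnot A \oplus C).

A \land C

A \land (\lnot A \oplus C)
≡ A \land ((\lnot A \land \lnot C) \lor (\lnot \lnot A \land C))   [expand \oplus]
≡ A \land ((\lnot A \land \lnot C) \lor (A \land C))   [double negation]
≡ (A \land \lnot A \land \lnot C) \lor (A \land A \land C)   [distribute \land over \lor]
≡ A \land C   [simplify]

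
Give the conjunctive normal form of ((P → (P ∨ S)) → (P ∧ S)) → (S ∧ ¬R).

((P → (P ∨ S)) → (P ∧ S)) → (S ∧ ¬R)
≡ ¬((P → (P ∨ S)) → (P ∧ S)) ∨ (S ∧ ¬R)   — eliminate →
≡ ¬(¬(P → (P ∨ S)) ∨ (P ∧ S)) ∨ (S ∧ ¬R)   — eliminate →
≡ ¬(¬(¬P ∨ P ∨ S) ∨ (P ∧ S)) ∨ (S ∧ ¬R)   — eliminate →
≡ (¬¬(¬P ∨ P ∨ S) ∧ ¬(P ∧ S)) ∨ (S ∧ ¬R)   — De Morgan
≡ ((¬P ∨ P ∨ S) ∧ ¬(P ∧ S)) ∨ (S ∧ ¬R)   — double negation
≡ ((¬P ∨ P ∨ S) ∧ (¬P ∨ ¬S)) ∨ (S ∧ ¬R)   — De Morgan
≡ (¬P ∨ P ∨ S ∨ S) ∧ (¬P ∨ P ∨ S ∨ ¬R) ∧ (¬P ∨ ¬S ∨ S) ∧ (¬P ∨ ¬S ∨ ¬R)   — distribute ∨ over ∧
≡ ¬P ∨ ¬S ∨ ¬R   — simplify

¬P ∨ ¬S ∨ ¬R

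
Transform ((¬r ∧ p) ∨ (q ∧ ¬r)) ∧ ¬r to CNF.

((¬r ∧ p) ∨ (q ∧ ¬r)) ∧ ¬r
≡ (¬r ∨ q) ∧ (¬r ∨ ¬r) ∧ (p ∨ q) ∧ (p ∨ ¬r) ∧ ¬r   [distribute ∨ over ∧]
≡ ¬r ∧ (p ∨ q)   [simplify]

¬r ∧ (p ∨ q)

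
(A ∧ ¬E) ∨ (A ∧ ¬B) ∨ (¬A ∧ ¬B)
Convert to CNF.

(A ∧ ¬E) ∨ (A ∧ ¬B) ∨ (¬A ∧ ¬B)
≡ (A ∨ A ∨ ¬A) ∧ (A ∨ A ∨ ¬B) ∧ (A ∨ ¬B ∨ ¬A) ∧ (A ∨ ¬B ∨ ¬B) ∧ (¬E ∨ A ∨ ¬A) ∧ (¬E ∨ A ∨ ¬B) ∧ (¬E ∨ ¬B ∨ ¬A) ∧ (¬E ∨ ¬B ∨ ¬B)   — distribute ∨ over ∧
≡ (A ∨ ¬B) ∧ (¬E ∨ ¬B)   — simplify

(A ∨ ¬B) ∧ (¬E ∨ ¬B)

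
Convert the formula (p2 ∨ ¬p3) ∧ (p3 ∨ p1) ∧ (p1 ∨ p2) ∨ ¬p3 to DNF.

(p2 ∨ ¬p3) ∧ (p3 ∨ p1) ∧ (p1 ∨ p2) ∨ ¬p3
⇔ p2 ∧ p3 ∧ p1 ∨ p2 ∧ p3 ∧ p2 ∨ p2 ∧ p1 ∧ p1 ∨ p2 ∧ p1 ∧ p2 ∨ ¬p3 ∧ p3 ∧ p1 ∨ ¬p3 ∧ p3 ∧ p2 ∨ ¬p3 ∧ p1 ∧ p1 ∨ ¬p3 ∧ p1 ∧ p2 ∨ ¬p3   — distribute ∧ over ∨
⇔ p2 ∧ p3 ∨ p2 ∧ p1 ∨ ¬p3   — simplify

p2 ∧ p3 ∨ p2 ∧ p1 ∨ ¬p3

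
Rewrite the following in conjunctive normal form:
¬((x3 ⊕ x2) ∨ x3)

(¬x2 ∨ x3) ∧ ¬x3

¬((x3 ⊕ x2) ∨ x3)
⇔ ¬(((x3 ∨ x2) ∧ ¬(x3 ∧ x2)) ∨ x3)   [expand ⊕]
⇔ ¬((x3 ∨ x2) ∧ ¬(x3 ∧ x2)) ∧ ¬x3   [De Morgan]
⇔ (¬(x3 ∨ x2) ∨ ¬¬(x3 ∧ x2)) ∧ ¬x3   [De Morgan]
⇔ ((¬x3 ∧ ¬x2) ∨ ¬¬(x3 ∧ x2)) ∧ ¬x3   [De Morgan]
⇔ ((¬x3 ∧ ¬x2) ∨ (x3 ∧ x2)) ∧ ¬x3   [double negation]
⇔ (¬x3 ∨ x3) ∧ (¬x3 ∨ x2) ∧ (¬x2 ∨ x3) ∧ (¬x2 ∨ x2) ∧ ¬x3   [distribute ∨ over ∧]
⇔ (¬x2 ∨ x3) ∧ ¬x3   [simplify]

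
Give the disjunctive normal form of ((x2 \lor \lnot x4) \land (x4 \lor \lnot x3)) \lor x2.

(\lnot x4 \land \lnot x3) \lor x2

((x2 \lor \lnot x4) \land (x4 \lor \lnot x3)) \lor x2
≡ (x2 \land x4) \lor (x2 \land \lnot x3) \lor (\lnot x4 \land x4) \lor (\lnot x4 \land \lnot x3) \lor x2   [distribute \land over \lor]
≡ (\lnot x4 \land \lnot x3) \lor x2   [simplify]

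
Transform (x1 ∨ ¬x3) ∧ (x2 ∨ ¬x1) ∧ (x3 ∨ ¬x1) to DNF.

(x1 ∧ x2 ∧ x3) ∨ (¬x3 ∧ ¬x1)

(x1 ∨ ¬x3) ∧ (x2 ∨ ¬x1) ∧ (x3 ∨ ¬x1)
≡ (x1 ∧ x2 ∧ x3) ∨ (x1 ∧ x2 ∧ ¬x1) ∨ (x1 ∧ ¬x1 ∧ x3) ∨ (x1 ∧ ¬x1 ∧ ¬x1) ∨ (¬x3 ∧ x2 ∧ x3) ∨ (¬x3 ∧ x2 ∧ ¬x1) ∨ (¬x3 ∧ ¬x1 ∧ x3) ∨ (¬x3 ∧ ¬x1 ∧ ¬x1)
≡ (x1 ∧ x2 ∧ x3) ∨ (¬x3 ∧ ¬x1)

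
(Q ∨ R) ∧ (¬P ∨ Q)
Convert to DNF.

Q ∨ (R ∧ ¬P)

(Q ∨ R) ∧ (¬P ∨ Q)
≡ (Q ∧ ¬P) ∨ (Q ∧ Q) ∨ (R ∧ ¬P) ∨ (R ∧ Q)
≡ Q ∨ (R ∧ ¬P)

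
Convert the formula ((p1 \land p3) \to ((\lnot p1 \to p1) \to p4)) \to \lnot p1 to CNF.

((p1 \land p3) \to ((\lnot p1 \to p1) \to p4)) \to \lnot p1
⇔ \lnot ((p1 \land p3) \to ((\lnot p1 \to p1) \to p4)) \lor \lnot p1   [eliminate \to]
⇔ \lnot (\lnot (p1 \land p3) \lor ((\lnot p1 \to p1) \to p4)) \lor \lnot p1   [eliminate \to]
⇔ \lnot (\lnot (p1 \land p3) \lor \lnot (\lnot p1 \to p1) \lor p4) \lor \lnot p1   [eliminate \to]
⇔ \lnot (\lnot (p1 \land p3) \lor \lnot (\lnot \lnot p1 \lor p1) \lor p4) \lor \lnot p1   [eliminate \to]
⇔ (\lnot \lnot (p1 \land p3) \land \lnot \lnot (\lnot \lnot p1 \lor p1) \land \lnot p4) \lor \lnot p1   [De Morgan]
⇔ (p1 \land p3 \land \lnot \lnot (\lnot \lnot p1 \lor p1) \land \lnot p4) \lor \lnot p1   [double negation]
⇔ (p1 \land p3 \land (\lnot \lnot p1 \lor p1) \land \lnot p4) \lor \lnot p1   [double negation]
⇔ (p1 \land p3 \land (p1 \lor p1) \land \lnot p4) \lor \lnot p1   [double negation]
⇔ (p1 \lor \lnot p1) \land (p3 \lor \lnot p1) \land (p1 \lor p1 \lor \lnot p1) \land (\lnot p4 \lor \lnot p1)   [distribute \lor over \land]
⇔ (p3 \lor \lnot p1) \land (\lnot p4 \lor \lnot p1)   [simplify]

(p3 \lor \lnot p1) \land (\lnot p4 \lor \lnot p1)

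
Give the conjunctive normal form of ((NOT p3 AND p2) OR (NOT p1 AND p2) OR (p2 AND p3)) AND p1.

p2 AND p1

((NOT p3 AND p2) OR (NOT p1 AND p2) OR (p2 AND p3)) AND p1
= (NOT p3 OR NOT p1 OR p2) AND (NOT p3 OR NOT p1 OR p3) AND (NOT p3 OR p2 OR p2) AND (NOT p3 OR p2 OR p3) AND (p2 OR NOT p1 OR p2) AND (p2 OR NOT p1 OR p3) AND (p2 OR p2 OR p2) AND (p2 OR p2 OR p3) AND p1
= p2 AND p1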